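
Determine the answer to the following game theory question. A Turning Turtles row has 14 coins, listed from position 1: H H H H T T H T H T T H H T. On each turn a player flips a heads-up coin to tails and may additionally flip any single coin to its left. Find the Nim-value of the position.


Coins: H H H H T T H T H T T H H T
Key fact: a single head at position k behaves exactly like a Nim heap of size k (turning it to T and optionally flipping a coin at j < k corresponds to moving the heap from k to j, or to 0), and heads combine as a disjunctive sum (two heads at the same place would cancel, matching j XOR j = 0). So the Nim-value is the XOR of the 1-indexed positions of the heads.
Face-up positions (1-indexed): [1, 2, 3, 4, 7, 9, 12, 13]
XOR 0 with 1: 0 XOR 1 = 1
XOR 1 with 2: 1 XOR 2 = 3
XOR 3 with 3: 3 XOR 3 = 0
XOR 0 with 4: 0 XOR 4 = 4
XOR 4 with 7: 4 XOR 7 = 3
XOR 3 with 9: 3 XOR 9 = 10
XOR 10 with 12: 10 XOR 12 = 6
XOR 6 with 13: 6 XOR 13 = 11
Nim-value = 11

11


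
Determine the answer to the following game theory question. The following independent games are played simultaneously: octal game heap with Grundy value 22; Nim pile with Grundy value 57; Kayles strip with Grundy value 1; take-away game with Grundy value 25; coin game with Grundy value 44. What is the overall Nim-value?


By the Sprague-Grundy theorem, the Grundy value of a sum of games is the XOR of individual Grundy values.
octal game heap: Grundy value = 22. Running XOR: 0 XOR 22 = 22
Nim pile: Grundy value = 57. Running XOR: 22 XOR 57 = 47
Kayles strip: Grundy value = 1. Running XOR: 47 XOR 1 = 46
take-away game: Grundy value = 25. Running XOR: 46 XOR 25 = 55
coin game: Grundy value = 44. Running XOR: 55 XOR 44 = 27
The combined Grundy value is 27.

27


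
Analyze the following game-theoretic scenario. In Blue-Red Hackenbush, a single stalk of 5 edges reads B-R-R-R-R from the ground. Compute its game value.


Edges (from ground): B-R-R-R-R
By Berlekamp's sign-expansion rule, a Blue-Red Hackenbush stalk has the value of the surreal number whose sign sequence is the edge sequence with B -> + and R -> -.
Sign sequence: +----
Trace the sign expansion in the surreal number tree, starting from 0:
Edge 1: B (sign +) -> bounds (0, +inf), value = 1
Edge 2: R (sign -) -> bounds (0, 1), value = 1/2
Edge 3: R (sign -) -> bounds (0, 1/2), value = 1/4
Edge 4: R (sign -) -> bounds (0, 1/4), value = 1/8
Edge 5: R (sign -) -> bounds (0, 1/8), value = 1/16
Game value = 1/16

1/16


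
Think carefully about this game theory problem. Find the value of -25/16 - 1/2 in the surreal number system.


x = -25/16, y = 1/2
Converting to common denominator: 16
x = -25/16, y = 8/16
x - y = -25/16 - 1/2 = -33/16

-33/16


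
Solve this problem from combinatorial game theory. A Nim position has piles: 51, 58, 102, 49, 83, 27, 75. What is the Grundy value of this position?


We need the XOR (exclusive or) of all pile sizes.
After XOR-ing pile 1 (size 51): 0 XOR 51 = 51
After XOR-ing pile 2 (size 58): 51 XOR 58 = 9
After XOR-ing pile 3 (size 102): 9 XOR 102 = 111
After XOR-ing pile 4 (size 49): 111 XOR 49 = 94
After XOR-ing pile 5 (size 83): 94 XOR 83 = 13
After XOR-ing pile 6 (size 27): 13 XOR 27 = 22
After XOR-ing pile 7 (size 75): 22 XOR 75 = 93
The Nim-value of this position is 93.

93


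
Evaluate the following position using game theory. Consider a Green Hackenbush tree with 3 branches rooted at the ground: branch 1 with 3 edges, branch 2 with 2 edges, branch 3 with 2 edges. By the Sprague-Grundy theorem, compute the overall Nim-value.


The tree has 3 branches from the ground vertex.
In Green Hackenbush, the Nim-value of a simple path of length k is k.
Branch 1: length 3, Nim-value = 3
Branch 2: length 2, Nim-value = 2
Branch 3: length 2, Nim-value = 2
Total Nim-value = XOR of all branch values:
0 XOR 3 = 3
3 XOR 2 = 1
1 XOR 2 = 3
Nim-value of the tree = 3

3


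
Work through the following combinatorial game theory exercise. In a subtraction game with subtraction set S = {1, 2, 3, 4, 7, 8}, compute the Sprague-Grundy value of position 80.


The subtraction set is S = {1, 2, 3, 4, 7, 8}.
G(k) = mex{ G(k - s) : s in S, s <= k }. We compute iteratively: G(0) = 0.
G(1) = mex({0}) = 1
G(2) = mex({0, 1}) = 2
G(3) = mex({0, 1, 2}) = 3
G(4) = mex({0, 1, 2, 3}) = 4
G(5) = mex({1, 2, 3, 4}) = 0
G(6) = mex({0, 2, 3, 4}) = 1
G(7) = mex({0, 1, 3, 4}) = 2
G(8) = mex({0, 1, 2, 4}) = 3
G(9) = mex({0, 1, 2, 3}) = 4
G(10) = mex({1, 2, 3, 4}) = 0
G(11) = mex({0, 2, 3, 4}) = 1
G(12) = mex({0, 1, 3, 4}) = 2
Observe that G(5)..G(12) = 0, 1, 2, 3, 4, 0, 1, 2 repeats G(0)..G(7) = 0, 1, 2, 3, 4, 0, 1, 2.
For k >= max(S) = 8, G(k) is determined by the previous 8 values G(k-8)..G(k-1); a window of 8 consecutive values has recurred shifted by 5, so by induction G(k + 5) = G(k) for all k >= 0: the sequence is periodic from the start with period 5.
One period: G(0..4) = 0, 1, 2, 3, 4.
80 mod 5 = 0, so G(80) = G(0) = 0.

0


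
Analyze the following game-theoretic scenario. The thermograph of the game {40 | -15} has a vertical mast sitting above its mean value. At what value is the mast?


Game = {40 | -15}, a switch {a | b} with numbers a > b.
Its thermograph has left wall a - t and right wall b + t, which meet at t = (a - b)/2, where both equal (a + b)/2. So the mast (mean value) is at (a + b)/2.
Mean = (40 + (-15))/2 = 25/2 = 25/2

25/2


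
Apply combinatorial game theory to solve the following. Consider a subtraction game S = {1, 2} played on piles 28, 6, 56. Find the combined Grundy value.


Subtraction set: {1, 2}
For this subtraction set, G(n) = n mod 3 (period = max + 1 = 3).
Pile 1 (size 28): G(28) = 28 mod 3 = 1
Pile 2 (size 6): G(6) = 6 mod 3 = 0
Pile 3 (size 56): G(56) = 56 mod 3 = 2
Total Grundy value = XOR of all: 1 XOR 0 XOR 2 = 3

3


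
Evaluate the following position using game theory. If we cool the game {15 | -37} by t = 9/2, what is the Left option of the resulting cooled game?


Original game: {15 | -37} (a switch {a | b} with a > b).
Cooling by t (for t below the temperature (a - b)/2 = 26) taxes each move by t: {a | b} cooled by t is {a - t | b + t}.
Cooling amount: t = 9/2
Cooled Left option: 15 - 9/2 = 21/2
Cooled Right option: -37 + 9/2 = -65/2
Cooled game: {21/2 | -65/2}
Left option = 21/2

21/2


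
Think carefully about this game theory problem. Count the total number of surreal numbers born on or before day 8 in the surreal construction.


Day 0: {|} = 0 is born. Count = 1.
Day n: the number of surreal numbers born by day n is 2^(n+1) - 1.
By day 0: 2^1 - 1 = 1
By day 1: 2^2 - 1 = 3
By day 2: 2^3 - 1 = 7
By day 3: 2^4 - 1 = 15
By day 4: 2^5 - 1 = 31
By day 5: 2^6 - 1 = 63
By day 6: 2^7 - 1 = 127
By day 7: 2^8 - 1 = 255
By day 8: 2^9 - 1 = 511
By day 8: 511 surreal numbers.

511


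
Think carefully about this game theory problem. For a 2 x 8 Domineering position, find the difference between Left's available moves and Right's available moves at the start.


Board is 2 x 8 (rows x cols).
Left (vertical) placements: (rows-1) * cols = 1 * 8 = 8
Right (horizontal) placements: rows * (cols-1) = 2 * 7 = 14
Advantage = Left - Right = 8 - 14 = -6

-6


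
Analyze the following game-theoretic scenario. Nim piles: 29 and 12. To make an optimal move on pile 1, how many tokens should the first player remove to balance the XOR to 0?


Piles: 29 and 12
Current XOR: 29 XOR 12 = 17 (non-zero, so this is an N-position).
To make the XOR zero, we need to find a move that balances the piles.
For pile 1 (size 29): target = 29 XOR 17 = 12
We reduce pile 1 from 29 to 12.
Tokens removed: 29 - 12 = 17
Verification: 12 XOR 12 = 0

17


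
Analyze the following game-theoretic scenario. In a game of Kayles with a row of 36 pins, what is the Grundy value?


Kayles: a move removes 1 or 2 adjacent pins from a contiguous row.
Removing pins from a row of k leaves two independent rows (a, b) with a + b = k - 1 (one pin) or a + b = k - 2 (two pins); an end removal gives a = 0.
By Sprague-Grundy, G(k) = mex{ G(a) XOR G(b) } over all these splits. G(0) = 0.
G(1): splits (0,0):0^0=0 -> mex({0}) = 1
G(2): splits (0,1):0^1=1 (0,0):0^0=0 -> mex({0, 1}) = 2
G(3): splits (0,2):0^2=2 (1,1):1^1=0 (0,1):0^1=1 -> mex({0, 1, 2}) = 3
G(4): splits (0,3):0^3=3 (1,2):1^2=3 (0,2):0^2=2 (1,1):1^1=0 -> mex({0, 2, 3}) = 1
G(5): splits (0,4):0^1=1 (1,3):1^3=2 (2,2):2^2=0 (0,3):0^3=3 (1,2):1^2=3 -> mex({0, 1, 2, 3}) = 4
G(6) = mex({0, 1, 2, 4}) = 3
G(7) = mex({0, 1, 3, 4, 5}) = 2
G(8) = mex({0, 2, 3, 5, 6}) = 1
G(9) = mex({0, 1, 2, 3, 6, 7}) = 4
G(10) = mex({0, 1, 3, 4, 5, 7}) = 2
G(11) = mex({0, 1, 2, 3, 4, 5}) = 6
G(12) = mex({0, 1, 2, 3, 5, 6, 7}) = 4
G(13) = mex({0, 2, 3, 4, 6, 7}) = 1
G(14) = mex({0, 1, 4, 5, 6, 7}) = 2
G(15) = mex({0, 1, 2, 3, 4, 5, 6}) = 7
G(16) = mex({0, 2, 3, 5, 6, 7}) = 1
G(17) = mex({0, 1, 2, 3, 5, 6, 7}) = 4
G(18) = mex({0, 1, 2, 4, 5, 6}) = 3
G(19) = mex({0, 1, 3, 4, 5, 7}) = 2
G(20) = mex({0, 2, 3, 4, 5, 6, 7}) = 1
G(21) = mex({0, 1, 2, 3, 5, 6, 7}) = 4
G(22) = mex({0, 1, 2, 3, 4, 5, 7}) = 6
G(23) = mex({0, 1, 2, 3, 4, 5, 6}) = 7
G(24) = mex({0, 1, 2, 3, 5, 6, 7}) = 4
G(25) = mex({0, 2, 3, 4, 6, 7}) = 1
G(26) = mex({0, 1, 3, 4, 5, 6, 7}) = 2
G(27) = mex({0, 1, 2, 3, 4, 5, 6, 7}) = 8
G(28) = mex({0, 1, 2, 3, 4, 6, 7, 8}) = 5
G(29) = mex({0, 1, 2, 3, 5, 6, 7, 8, 9}) = 4
G(30) = mex({0, 1, 2, 3, 4, 5, 6, 9, 10}) = 7
G(31) = mex({0, 1, 3, 4, 5, 7, 10, 11}) = 2
G(32) = mex({0, 2, 3, 4, 5, 6, 7, 9, 11}) = 1
G(33) = mex({0, 1, 2, 3, 4, 5, 6, 7, 9, 12}) = 8
G(34) = mex({0, 1, 2, 3, 4, 5, 7, 8, 11, 12}) = 6
G(35) = mex({0, 1, 2, 3, 4, 5, 6, 8, 9, 10, 11}) = 7
G(36) = mex({0, 1, 2, 3, 5, 6, 7, 9, 10}) = 4
Therefore G(36) = 4.

4


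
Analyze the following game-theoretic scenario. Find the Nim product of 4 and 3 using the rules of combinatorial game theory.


Nim multiplication is bilinear over XOR: (u XOR v) * w = (u*w) XOR (v*w).
So we split each operand into its bit components and XOR the pairwise Nim products.
4 = 4 (as XOR of powers of 2).
3 = 1 + 2 (as XOR of powers of 2).
Using the standard Nim-product table on single bits:
  2*2 = 3,   2*4 = 8,   2*8 = 12,
  4*4 = 6,   4*8 = 11,  8*8 = 13,
and  1*x = x (identity), k*l = l*k (commutative).
Pairwise Nim products:
  4 * 1 = 4
  4 * 2 = 8
XOR them: 4 XOR 8 = 12.
Result: 4 * 3 = 12 (in Nim).

12


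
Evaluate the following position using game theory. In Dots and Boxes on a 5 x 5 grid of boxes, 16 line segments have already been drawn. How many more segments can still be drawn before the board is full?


Grid: 5 x 5 boxes, i.e. 6 rows and 6 columns of dots.
Horizontal edges: (rows + 1) * cols = 6 * 5 = 30
Vertical edges: rows * (cols + 1) = 5 * 6 = 30
Total edges: 30 + 30 = 60
Edges drawn: 16
Remaining: 60 - 16 = 44

44


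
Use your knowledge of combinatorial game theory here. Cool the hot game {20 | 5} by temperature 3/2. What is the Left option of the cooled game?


Original game: {20 | 5} (a switch {a | b} with a > b).
Cooling by t (for t below the temperature (a - b)/2 = 15/2) taxes each move by t: {a | b} cooled by t is {a - t | b + t}.
Cooling amount: t = 3/2
Cooled Left option: 20 - 3/2 = 37/2
Cooled Right option: 5 + 3/2 = 13/2
Cooled game: {37/2 | 13/2}
Left option = 37/2

37/2


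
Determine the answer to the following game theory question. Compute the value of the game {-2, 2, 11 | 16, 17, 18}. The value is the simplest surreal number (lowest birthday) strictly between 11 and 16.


Left options: {-2, 2, 11}, max = 11
Right options: {16, 17, 18}, min = 16
All options are numbers and max(Left) < min(Right), so by the simplicity theorem the value is the simplest (earliest-born) number strictly between 11 and 16.
Integers 12 through 15 all lie strictly between 11 and 16.
Among integers, the simplest (lowest birthday = smallest |n|; 0 is born on day 0, +-n on day n) is 12.
No non-integer in the interval can be simpler: if x is a non-integer in the interval, then floor(x) or ceil(x) also lies in the interval (the interval contains an integer), and both are proper prefixes of x's sign expansion, i.e. born earlier. So the game value is 12.
Game value = 12

12


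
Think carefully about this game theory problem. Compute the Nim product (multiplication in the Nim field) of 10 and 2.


Nim multiplication is bilinear over XOR: (u XOR v) * w = (u*w) XOR (v*w).
So we split each operand into its bit components and XOR the pairwise Nim products.
10 = 2 + 8 (as XOR of powers of 2).
2 = 2 (as XOR of powers of 2).
Using the standard Nim-product table on single bits:
  2*2 = 3,   2*4 = 8,   2*8 = 12,
  4*4 = 6,   4*8 = 11,  8*8 = 13,
and  1*x = x (identity), k*l = l*k (commutative).
Pairwise Nim products:
  2 * 2 = 3
  8 * 2 = 12
XOR them: 3 XOR 12 = 15.
Result: 10 * 2 = 15 (in Nim).

15


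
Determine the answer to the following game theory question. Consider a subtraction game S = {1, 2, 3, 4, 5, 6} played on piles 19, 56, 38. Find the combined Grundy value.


Subtraction set: {1, 2, 3, 4, 5, 6}
For this subtraction set, G(n) = n mod 7 (period = max + 1 = 7).
Pile 1 (size 19): G(19) = 19 mod 7 = 5
Pile 2 (size 56): G(56) = 56 mod 7 = 0
Pile 3 (size 38): G(38) = 38 mod 7 = 3
Total Grundy value = XOR of all: 5 XOR 0 XOR 3 = 6

6


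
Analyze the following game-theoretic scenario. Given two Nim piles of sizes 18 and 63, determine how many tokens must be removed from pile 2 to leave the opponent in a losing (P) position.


Piles: 18 and 63
Current XOR: 18 XOR 63 = 45 (non-zero, so this is an N-position).
To make the XOR zero, we need to find a move that balances the piles.
For pile 2 (size 63): target = 63 XOR 45 = 18
We reduce pile 2 from 63 to 18.
Tokens removed: 63 - 18 = 45
Verification: 18 XOR 18 = 0

45


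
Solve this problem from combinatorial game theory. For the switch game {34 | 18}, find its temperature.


The game is {34 | 18}, a switch {a | b} with numbers a > b.
Cooling {a | b} by t gives {a - t | b + t}, which stops being hot when a - t = b + t, i.e. at t = (a - b)/2. So the temperature of a switch is (a - b)/2.
Temperature = (Left option - Right option) / 2
= (34 - (18)) / 2
= 16 / 2
= 8

8


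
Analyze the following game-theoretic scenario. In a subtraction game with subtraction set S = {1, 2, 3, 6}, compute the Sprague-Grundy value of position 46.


The subtraction set is S = {1, 2, 3, 6}.
G(k) = mex{ G(k - s) : s in S, s <= k }. We compute iteratively: G(0) = 0.
G(1) = mex({0}) = 1
G(2) = mex({0, 1}) = 2
G(3) = mex({0, 1, 2}) = 3
G(4) = mex({1, 2, 3}) = 0
G(5) = mex({0, 2, 3}) = 1
G(6) = mex({0, 1, 3}) = 2
G(7) = mex({0, 1, 2}) = 3
G(8) = mex({1, 2, 3}) = 0
G(9) = mex({0, 2, 3}) = 1
Observe that G(4)..G(9) = 0, 1, 2, 3, 0, 1 repeats G(0)..G(5) = 0, 1, 2, 3, 0, 1.
For k >= max(S) = 6, G(k) is determined by the previous 6 values G(k-6)..G(k-1); a window of 6 consecutive values has recurred shifted by 4, so by induction G(k + 4) = G(k) for all k >= 0: the sequence is periodic from the start with period 4.
One period: G(0..3) = 0, 1, 2, 3.
46 mod 4 = 2, so G(46) = G(2) = 2.

2


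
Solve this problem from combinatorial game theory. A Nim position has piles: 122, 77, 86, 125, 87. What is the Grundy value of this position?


We need the XOR (exclusive or) of all pile sizes.
After XOR-ing pile 1 (size 122): 0 XOR 122 = 122
After XOR-ing pile 2 (size 77): 122 XOR 77 = 55
After XOR-ing pile 3 (size 86): 55 XOR 86 = 97
After XOR-ing pile 4 (size 125): 97 XOR 125 = 28
After XOR-ing pile 5 (size 87): 28 XOR 87 = 75
The Nim-value of this position is 75.

75


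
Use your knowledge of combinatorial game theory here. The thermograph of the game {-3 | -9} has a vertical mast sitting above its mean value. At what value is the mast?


Game = {-3 | -9}, a switch {a | b} with numbers a > b.
Its thermograph has left wall a - t and right wall b + t, which meet at t = (a - b)/2, where both equal (a + b)/2. So the mast (mean value) is at (a + b)/2.
Mean = (-3 + (-9))/2 = -12/2 = -6

-6


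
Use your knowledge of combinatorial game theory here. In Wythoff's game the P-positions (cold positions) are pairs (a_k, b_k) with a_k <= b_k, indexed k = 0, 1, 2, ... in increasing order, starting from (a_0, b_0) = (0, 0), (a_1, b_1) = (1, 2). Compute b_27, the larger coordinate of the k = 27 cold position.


By Wythoff's theorem, a_k = floor(k * phi) and b_k = floor(k * phi^2) = a_k + k, where phi = (1 + sqrt(5))/2 is the golden ratio.
phi = (1 + sqrt(5))/2 = 1.618034
phi^2 = phi + 1 = 2.618034
k = 27
k * phi^2 = 27 * 2.618034 = 70.686918
b_27 = floor(k * phi^2) = 70 (check: a_27 + k = 43 + 27 = 70)

70


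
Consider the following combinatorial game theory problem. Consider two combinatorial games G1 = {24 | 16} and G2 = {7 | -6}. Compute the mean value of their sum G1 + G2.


G1 = {24 | 16}, G2 = {7 | -6}
Each is a switch {a | b} with numbers a > b; its mean value is (a + b)/2, and mean value is additive over game sums: m(G1 + G2) = m(G1) + m(G2).
Mean of G1 = (24 + (16))/2 = 40/2 = 20
Mean of G2 = (7 + (-6))/2 = 1/2 = 1/2
Mean of G1 + G2 = 20 + 1/2 = 41/2

41/2


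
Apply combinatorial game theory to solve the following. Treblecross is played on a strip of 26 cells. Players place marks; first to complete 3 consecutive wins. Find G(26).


Treblecross: place X on empty cells; 3-in-a-row wins.
Playing within two cells of an existing X lets the opponent win at once, so sensible play treats the cells i-2..i+2 around each X as dead. The player left with no safe cell loses, so this is a normal-play take-away game on strips of safe cells.
Placing X at cell i (0-indexed) of a strip of k safe cells leaves independent strips of sizes max(0, i-2) and max(0, k-i-3). Hence G(k) = mex{ G(max(0,i-2)) XOR G(max(0,k-i-3)) : 0 <= i < k }, with G(0) = 0.
G(1): splits (0,0):0^0=0 -> mex({0}) = 1
G(2): splits (0,0):0^0=0 -> mex({0}) = 1
G(3): splits (0,0):0^0=0 -> mex({0}) = 1
G(4): splits (0,1):0^1=1 (0,0):0^0=0 -> mex({0, 1}) = 2
G(5): splits (0,2):0^1=1 (0,1):0^1=1 (0,0):0^0=0 -> mex({0, 1}) = 2
G(6) = mex({1}) = 0
G(7) = mex({0, 1, 2}) = 3
G(8) = mex({0, 1, 2}) = 3
G(9) = mex({0, 2}) = 1
G(10) = mex({0, 2, 3}) = 1
G(11) = mex({0, 3}) = 1
G(12) = mex({1, 3}) = 0
G(13) = mex({0, 1, 2, 3}) = 4
G(14) = mex({0, 1, 2}) = 3
G(15) = mex({0, 1, 2}) = 3
G(16) = mex({0, 1, 2, 4}) = 3
G(17) = mex({0, 1, 3, 4}) = 2
G(18) = mex({0, 1, 3, 4}) = 2
G(19) = mex({0, 1, 3, 5}) = 2
G(20) = mex({0, 1, 2, 3, 5}) = 4
G(21) = mex({0, 1, 2, 3, 5}) = 4
G(22) = mex({1, 2, 6}) = 0
G(23) = mex({0, 1, 2, 3, 4, 6}) = 5
G(24) = mex({0, 1, 2, 3, 4}) = 5
G(25) = mex({0, 1, 3, 4, 7}) = 2
G(26) = mex({0, 1, 3, 4, 5, 7}) = 2
Therefore G(26) = 2.

2


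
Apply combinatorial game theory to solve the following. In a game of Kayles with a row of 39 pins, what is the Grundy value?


Kayles: a move removes 1 or 2 adjacent pins from a contiguous row.
Removing pins from a row of k leaves two independent rows (a, b) with a + b = k - 1 (one pin) or a + b = k - 2 (two pins); an end removal gives a = 0.
By Sprague-Grundy, G(k) = mex{ G(a) XOR G(b) } over all these splits. G(0) = 0.
G(1): splits (0,0):0^0=0 -> mex({0}) = 1
G(2): splits (0,1):0^1=1 (0,0):0^0=0 -> mex({0, 1}) = 2
G(3): splits (0,2):0^2=2 (1,1):1^1=0 (0,1):0^1=1 -> mex({0, 1, 2}) = 3
G(4): splits (0,3):0^3=3 (1,2):1^2=3 (0,2):0^2=2 (1,1):1^1=0 -> mex({0, 2, 3}) = 1
G(5): splits (0,4):0^1=1 (1,3):1^3=2 (2,2):2^2=0 (0,3):0^3=3 (1,2):1^2=3 -> mex({0, 1, 2, 3}) = 4
G(6) = mex({0, 1, 2, 4}) = 3
G(7) = mex({0, 1, 3, 4, 5}) = 2
G(8) = mex({0, 2, 3, 5, 6}) = 1
G(9) = mex({0, 1, 2, 3, 6, 7}) = 4
G(10) = mex({0, 1, 3, 4, 5, 7}) = 2
G(11) = mex({0, 1, 2, 3, 4, 5}) = 6
G(12) = mex({0, 1, 2, 3, 5, 6, 7}) = 4
G(13) = mex({0, 2, 3, 4, 6, 7}) = 1
G(14) = mex({0, 1, 4, 5, 6, 7}) = 2
G(15) = mex({0, 1, 2, 3, 4, 5, 6}) = 7
G(16) = mex({0, 2, 3, 5, 6, 7}) = 1
G(17) = mex({0, 1, 2, 3, 5, 6, 7}) = 4
G(18) = mex({0, 1, 2, 4, 5, 6}) = 3
G(19) = mex({0, 1, 3, 4, 5, 7}) = 2
G(20) = mex({0, 2, 3, 4, 5, 6, 7}) = 1
G(21) = mex({0, 1, 2, 3, 5, 6, 7}) = 4
G(22) = mex({0, 1, 2, 3, 4, 5, 7}) = 6
G(23) = mex({0, 1, 2, 3, 4, 5, 6}) = 7
G(24) = mex({0, 1, 2, 3, 5, 6, 7}) = 4
G(25) = mex({0, 2, 3, 4, 6, 7}) = 1
G(26) = mex({0, 1, 3, 4, 5, 6, 7}) = 2
G(27) = mex({0, 1, 2, 3, 4, 5, 6, 7}) = 8
G(28) = mex({0, 1, 2, 3, 4, 6, 7, 8}) = 5
G(29) = mex({0, 1, 2, 3, 5, 6, 7, 8, 9}) = 4
G(30) = mex({0, 1, 2, 3, 4, 5, 6, 9, 10}) = 7
G(31) = mex({0, 1, 3, 4, 5, 7, 10, 11}) = 2
G(32) = mex({0, 2, 3, 4, 5, 6, 7, 9, 11}) = 1
G(33) = mex({0, 1, 2, 3, 4, 5, 6, 7, 9, 12}) = 8
G(34) = mex({0, 1, 2, 3, 4, 5, 7, 8, 11, 12}) = 6
G(35) = mex({0, 1, 2, 3, 4, 5, 6, 8, 9, 10, 11}) = 7
G(36) = mex({0, 1, 2, 3, 5, 6, 7, 9, 10}) = 4
G(37) = mex({0, 2, 3, 4, 6, 7, 9, 10, 11, 12}) = 1
G(38) = mex({0, 1, 3, 4, 5, 6, 7, 9, 10, 11, 12}) = 2
G(39) = mex({0, 1, 2, 4, 5, 6, 7, 9, 10, 12, 14}) = 3
Therefore G(39) = 3.

3


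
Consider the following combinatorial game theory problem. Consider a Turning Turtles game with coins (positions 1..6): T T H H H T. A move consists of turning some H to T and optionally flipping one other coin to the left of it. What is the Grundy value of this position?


Coins: T T H H H T
Key fact: a single head at position k behaves exactly like a Nim heap of size k (turning it to T and optionally flipping a coin at j < k corresponds to moving the heap from k to j, or to 0), and heads combine as a disjunctive sum (two heads at the same place would cancel, matching j XOR j = 0). So the Nim-value is the XOR of the 1-indexed positions of the heads.
Face-up positions (1-indexed): [3, 4, 5]
XOR 0 with 3: 0 XOR 3 = 3
XOR 3 with 4: 3 XOR 4 = 7
XOR 7 with 5: 7 XOR 5 = 2
Nim-value = 2

2


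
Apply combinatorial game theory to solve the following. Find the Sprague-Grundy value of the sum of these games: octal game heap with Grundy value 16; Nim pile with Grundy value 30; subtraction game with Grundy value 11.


By the Sprague-Grundy theorem, the Grundy value of a sum of games is the XOR of individual Grundy values.
octal game heap: Grundy value = 16. Running XOR: 0 XOR 16 = 16
Nim pile: Grundy value = 30. Running XOR: 16 XOR 30 = 14
subtraction game: Grundy value = 11. Running XOR: 14 XOR 11 = 5
The combined Grundy value is 5.

5


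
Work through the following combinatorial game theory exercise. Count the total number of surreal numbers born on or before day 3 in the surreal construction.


Day 0: {|} = 0 is born. Count = 1.
Day n: the number of surreal numbers born by day n is 2^(n+1) - 1.
By day 0: 2^1 - 1 = 1
By day 1: 2^2 - 1 = 3
By day 2: 2^3 - 1 = 7
By day 3: 2^4 - 1 = 15
By day 3: 15 surreal numbers.

15


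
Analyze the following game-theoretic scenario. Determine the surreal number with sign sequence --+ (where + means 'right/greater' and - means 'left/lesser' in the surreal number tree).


Sign expansion: --+
Rule: track bounds (lo, hi), initially (-inf, +inf). On '+', the current value becomes lo and we move to the simplest number in (value, hi): value + 1 if hi = +inf, otherwise the midpoint (value + hi)/2. On '-', the current value becomes hi and we move to value - 1 if lo = -inf, otherwise the midpoint (lo + value)/2.
Start at 0.
Step 1: sign = -, move left. Bounds: (-inf, 0). Value = -1
Step 2: sign = -, move left. Bounds: (-inf, -1). Value = -2
Step 3: sign = +, move right. Bounds: (-2, -1). Value = -3/2
The surreal number with sign expansion --+ is -3/2.

-3/2


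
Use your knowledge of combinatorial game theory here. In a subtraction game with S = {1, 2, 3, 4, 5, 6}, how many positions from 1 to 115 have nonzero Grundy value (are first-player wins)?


Subtraction set S = {1, 2, 3, 4, 5, 6}, so G(n) = n mod 7.
G(n) = 0 when n is a multiple of 7.
Multiples of 7 in [1, 115]: 16
N-positions (nonzero Grundy) = 115 - 16 = 99

99


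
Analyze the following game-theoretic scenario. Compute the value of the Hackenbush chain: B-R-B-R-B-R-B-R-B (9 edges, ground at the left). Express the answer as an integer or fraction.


Edges (from ground): B-R-B-R-B-R-B-R-B
By Berlekamp's sign-expansion rule, a Blue-Red Hackenbush stalk has the value of the surreal number whose sign sequence is the edge sequence with B -> + and R -> -.
Sign sequence: +-+-+-+-+
Trace the sign expansion in the surreal number tree, starting from 0:
Edge 1: B (sign +) -> bounds (0, +inf), value = 1
Edge 2: R (sign -) -> bounds (0, 1), value = 1/2
Edge 3: B (sign +) -> bounds (1/2, 1), value = 3/4
Edge 4: R (sign -) -> bounds (1/2, 3/4), value = 5/8
Edge 5: B (sign +) -> bounds (5/8, 3/4), value = 11/16
Edge 6: R (sign -) -> bounds (5/8, 11/16), value = 21/32
Edge 7: B (sign +) -> bounds (21/32, 11/16), value = 43/64
Edge 8: R (sign -) -> bounds (21/32, 43/64), value = 85/128
Edge 9: B (sign +) -> bounds (85/128, 43/64), value = 171/256
Game value = 171/256

171/256


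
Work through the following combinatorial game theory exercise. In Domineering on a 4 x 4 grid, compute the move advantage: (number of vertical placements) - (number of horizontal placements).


Board is 4 x 4 (rows x cols).
Left (vertical) placements: (rows-1) * cols = 3 * 4 = 12
Right (horizontal) placements: rows * (cols-1) = 4 * 3 = 12
Advantage = Left - Right = 12 - 12 = 0

0


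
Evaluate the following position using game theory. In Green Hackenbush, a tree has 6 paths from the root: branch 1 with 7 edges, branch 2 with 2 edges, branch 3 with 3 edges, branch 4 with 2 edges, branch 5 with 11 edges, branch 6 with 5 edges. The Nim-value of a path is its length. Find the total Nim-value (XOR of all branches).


The tree has 6 branches from the ground vertex.
In Green Hackenbush, the Nim-value of a simple path of length k is k.
Branch 1: length 7, Nim-value = 7
Branch 2: length 2, Nim-value = 2
Branch 3: length 3, Nim-value = 3
Branch 4: length 2, Nim-value = 2
Branch 5: length 11, Nim-value = 11
Branch 6: length 5, Nim-value = 5
Total Nim-value = XOR of all branch values:
0 XOR 7 = 7
7 XOR 2 = 5
5 XOR 3 = 6
6 XOR 2 = 4
4 XOR 11 = 15
15 XOR 5 = 10
Nim-value of the tree = 10

10


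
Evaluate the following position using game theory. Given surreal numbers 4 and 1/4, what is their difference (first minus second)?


x = 4, y = 1/4
Converting to common denominator: 4
x = 16/4, y = 1/4
x - y = 4 - 1/4 = 15/4

15/4


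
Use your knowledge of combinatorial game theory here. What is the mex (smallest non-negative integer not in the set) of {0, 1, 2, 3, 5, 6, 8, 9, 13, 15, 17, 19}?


Set = {0, 1, 2, 3, 5, 6, 8, 9, 13, 15, 17, 19}
0 is in the set.
1 is in the set.
2 is in the set.
3 is in the set.
4 is NOT in the set. This is the mex.
mex = 4

4


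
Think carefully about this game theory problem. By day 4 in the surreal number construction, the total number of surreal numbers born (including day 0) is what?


Day 0: {|} = 0 is born. Count = 1.
Day n: the number of surreal numbers born by day n is 2^(n+1) - 1.
By day 0: 2^1 - 1 = 1
By day 1: 2^2 - 1 = 3
By day 2: 2^3 - 1 = 7
By day 3: 2^4 - 1 = 15
By day 4: 2^5 - 1 = 31
By day 4: 31 surreal numbers.

31


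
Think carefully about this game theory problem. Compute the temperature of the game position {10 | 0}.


The game is {10 | 0}, a switch {a | b} with numbers a > b.
Cooling {a | b} by t gives {a - t | b + t}, which stops being hot when a - t = b + t, i.e. at t = (a - b)/2. So the temperature of a switch is (a - b)/2.
Temperature = (Left option - Right option) / 2
= (10 - (0)) / 2
= 10 / 2
= 5

5


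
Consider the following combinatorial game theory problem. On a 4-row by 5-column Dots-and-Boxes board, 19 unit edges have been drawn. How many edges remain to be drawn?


Grid: 4 x 5 boxes, i.e. 5 rows and 6 columns of dots.
Horizontal edges: (rows + 1) * cols = 5 * 5 = 25
Vertical edges: rows * (cols + 1) = 4 * 6 = 24
Total edges: 25 + 24 = 49
Edges drawn: 19
Remaining: 49 - 19 = 30

30


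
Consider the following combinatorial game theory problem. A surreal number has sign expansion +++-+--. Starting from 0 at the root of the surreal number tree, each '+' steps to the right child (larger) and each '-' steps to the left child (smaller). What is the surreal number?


Sign expansion: +++-+--
Rule: track bounds (lo, hi), initially (-inf, +inf). On '+', the current value becomes lo and we move to the simplest number in (value, hi): value + 1 if hi = +inf, otherwise the midpoint (value + hi)/2. On '-', the current value becomes hi and we move to value - 1 if lo = -inf, otherwise the midpoint (lo + value)/2.
Start at 0.
Step 1: sign = +, move right. Bounds: (0, +inf). Value = 1
Step 2: sign = +, move right. Bounds: (1, +inf). Value = 2
Step 3: sign = +, move right. Bounds: (2, +inf). Value = 3
Step 4: sign = -, move left. Bounds: (2, 3). Value = 5/2
Step 5: sign = +, move right. Bounds: (5/2, 3). Value = 11/4
Step 6: sign = -, move left. Bounds: (5/2, 11/4). Value = 21/8
Step 7: sign = -, move left. Bounds: (5/2, 21/8). Value = 41/16
The surreal number with sign expansion +++-+-- is 41/16.

41/16


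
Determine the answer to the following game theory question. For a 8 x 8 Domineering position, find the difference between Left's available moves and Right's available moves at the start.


Board is 8 x 8 (rows x cols).
Left (vertical) placements: (rows-1) * cols = 7 * 8 = 56
Right (horizontal) placements: rows * (cols-1) = 8 * 7 = 56
Advantage = Left - Right = 56 - 56 = 0

0


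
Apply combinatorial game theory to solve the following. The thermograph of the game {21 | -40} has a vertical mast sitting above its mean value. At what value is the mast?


Game = {21 | -40}, a switch {a | b} with numbers a > b.
Its thermograph has left wall a - t and right wall b + t, which meet at t = (a - b)/2, where both equal (a + b)/2. So the mast (mean value) is at (a + b)/2.
Mean = (21 + (-40))/2 = -19/2 = -19/2

-19/2


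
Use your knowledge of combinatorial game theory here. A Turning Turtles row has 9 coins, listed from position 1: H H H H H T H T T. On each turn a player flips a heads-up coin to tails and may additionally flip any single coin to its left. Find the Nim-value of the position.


Coins: H H H H H T H T T
Key fact: a single head at position k behaves exactly like a Nim heap of size k (turning it to T and optionally flipping a coin at j < k corresponds to moving the heap from k to j, or to 0), and heads combine as a disjunctive sum (two heads at the same place would cancel, matching j XOR j = 0). So the Nim-value is the XOR of the 1-indexed positions of the heads.
Face-up positions (1-indexed): [1, 2, 3, 4, 5, 7]
XOR 0 with 1: 0 XOR 1 = 1
XOR 1 with 2: 1 XOR 2 = 3
XOR 3 with 3: 3 XOR 3 = 0
XOR 0 with 4: 0 XOR 4 = 4
XOR 4 with 5: 4 XOR 5 = 1
XOR 1 with 7: 1 XOR 7 = 6
Nim-value = 6

6


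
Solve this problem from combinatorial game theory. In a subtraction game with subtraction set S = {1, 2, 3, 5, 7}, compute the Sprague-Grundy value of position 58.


The subtraction set is S = {1, 2, 3, 5, 7}.
G(k) = mex{ G(k - s) : s in S, s <= k }. We compute iteratively: G(0) = 0.
G(1) = mex({0}) = 1
G(2) = mex({0, 1}) = 2
G(3) = mex({0, 1, 2}) = 3
G(4) = mex({1, 2, 3}) = 0
G(5) = mex({0, 2, 3}) = 1
G(6) = mex({0, 1, 3}) = 2
G(7) = mex({0, 1, 2}) = 3
G(8) = mex({1, 2, 3}) = 0
G(9) = mex({0, 2, 3}) = 1
G(10) = mex({0, 1, 3}) = 2
Observe that G(4)..G(10) = 0, 1, 2, 3, 0, 1, 2 repeats G(0)..G(6) = 0, 1, 2, 3, 0, 1, 2.
For k >= max(S) = 7, G(k) is determined by the previous 7 values G(k-7)..G(k-1); a window of 7 consecutive values has recurred shifted by 4, so by induction G(k + 4) = G(k) for all k >= 0: the sequence is periodic from the start with period 4.
One period: G(0..3) = 0, 1, 2, 3.
58 mod 4 = 2, so G(58) = G(2) = 2.

2


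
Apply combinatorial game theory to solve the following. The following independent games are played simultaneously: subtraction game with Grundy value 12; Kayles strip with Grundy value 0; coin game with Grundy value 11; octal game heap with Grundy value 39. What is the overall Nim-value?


By the Sprague-Grundy theorem, the Grundy value of a sum of games is the XOR of individual Grundy values.
subtraction game: Grundy value = 12. Running XOR: 0 XOR 12 = 12
Kayles strip: Grundy value = 0. Running XOR: 12 XOR 0 = 12
coin game: Grundy value = 11. Running XOR: 12 XOR 11 = 7
octal game heap: Grundy value = 39. Running XOR: 7 XOR 39 = 32
The combined Grundy value is 32.

32


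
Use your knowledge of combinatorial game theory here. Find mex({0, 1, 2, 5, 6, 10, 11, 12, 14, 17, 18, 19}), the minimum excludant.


Set = {0, 1, 2, 5, 6, 10, 11, 12, 14, 17, 18, 19}
0 is in the set.
1 is in the set.
2 is in the set.
3 is NOT in the set. This is the mex.
mex = 3

3


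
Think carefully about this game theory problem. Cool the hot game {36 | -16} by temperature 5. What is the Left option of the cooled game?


Original game: {36 | -16} (a switch {a | b} with a > b).
Cooling by t (for t below the temperature (a - b)/2 = 26) taxes each move by t: {a | b} cooled by t is {a - t | b + t}.
Cooling amount: t = 5
Cooled Left option: 36 - 5 = 31
Cooled Right option: -16 + 5 = -11
Cooled game: {31 | -11}
Left option = 31

31


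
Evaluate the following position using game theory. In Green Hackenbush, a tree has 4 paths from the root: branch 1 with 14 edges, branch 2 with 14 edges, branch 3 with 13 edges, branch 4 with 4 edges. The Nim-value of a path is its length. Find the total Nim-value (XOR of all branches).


The tree has 4 branches from the ground vertex.
In Green Hackenbush, the Nim-value of a simple path of length k is k.
Branch 1: length 14, Nim-value = 14
Branch 2: length 14, Nim-value = 14
Branch 3: length 13, Nim-value = 13
Branch 4: length 4, Nim-value = 4
Total Nim-value = XOR of all branch values:
0 XOR 14 = 14
14 XOR 14 = 0
0 XOR 13 = 13
13 XOR 4 = 9
Nim-value of the tree = 9

9


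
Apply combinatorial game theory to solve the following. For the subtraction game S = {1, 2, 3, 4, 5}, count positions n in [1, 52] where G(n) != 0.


Subtraction set S = {1, 2, 3, 4, 5}, so G(n) = n mod 6.
G(n) = 0 when n is a multiple of 6.
Multiples of 6 in [1, 52]: 8
N-positions (nonzero Grundy) = 52 - 8 = 44

44


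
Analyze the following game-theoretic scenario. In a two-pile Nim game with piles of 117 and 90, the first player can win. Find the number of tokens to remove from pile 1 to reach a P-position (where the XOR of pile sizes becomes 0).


Piles: 117 and 90
Current XOR: 117 XOR 90 = 47 (non-zero, so this is an N-position).
To make the XOR zero, we need to find a move that balances the piles.
For pile 1 (size 117): target = 117 XOR 47 = 90
We reduce pile 1 from 117 to 90.
Tokens removed: 117 - 90 = 27
Verification: 90 XOR 90 = 0

27


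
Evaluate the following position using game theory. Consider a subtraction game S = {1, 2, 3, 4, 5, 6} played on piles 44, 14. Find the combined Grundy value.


Subtraction set: {1, 2, 3, 4, 5, 6}
For this subtraction set, G(n) = n mod 7 (period = max + 1 = 7).
Pile 1 (size 44): G(44) = 44 mod 7 = 2
Pile 2 (size 14): G(14) = 14 mod 7 = 0
Total Grundy value = XOR of all: 2 XOR 0 = 2

2


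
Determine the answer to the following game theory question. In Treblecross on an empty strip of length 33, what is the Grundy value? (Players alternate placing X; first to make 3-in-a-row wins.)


Treblecross: place X on empty cells; 3-in-a-row wins.
Playing within two cells of an existing X lets the opponent win at once, so sensible play treats the cells i-2..i+2 around each X as dead. The player left with no safe cell loses, so this is a normal-play take-away game on strips of safe cells.
Placing X at cell i (0-indexed) of a strip of k safe cells leaves independent strips of sizes max(0, i-2) and max(0, k-i-3). Hence G(k) = mex{ G(max(0,i-2)) XOR G(max(0,k-i-3)) : 0 <= i < k }, with G(0) = 0.
G(1): splits (0,0):0^0=0 -> mex({0}) = 1
G(2): splits (0,0):0^0=0 -> mex({0}) = 1
G(3): splits (0,0):0^0=0 -> mex({0}) = 1
G(4): splits (0,1):0^1=1 (0,0):0^0=0 -> mex({0, 1}) = 2
G(5): splits (0,2):0^1=1 (0,1):0^1=1 (0,0):0^0=0 -> mex({0, 1}) = 2
G(6) = mex({1}) = 0
G(7) = mex({0, 1, 2}) = 3
G(8) = mex({0, 1, 2}) = 3
G(9) = mex({0, 2}) = 1
G(10) = mex({0, 2, 3}) = 1
G(11) = mex({0, 3}) = 1
G(12) = mex({1, 3}) = 0
G(13) = mex({0, 1, 2, 3}) = 4
G(14) = mex({0, 1, 2}) = 3
G(15) = mex({0, 1, 2}) = 3
G(16) = mex({0, 1, 2, 4}) = 3
G(17) = mex({0, 1, 3, 4}) = 2
G(18) = mex({0, 1, 3, 4}) = 2
G(19) = mex({0, 1, 3, 5}) = 2
G(20) = mex({0, 1, 2, 3, 5}) = 4
G(21) = mex({0, 1, 2, 3, 5}) = 4
G(22) = mex({1, 2, 6}) = 0
G(23) = mex({0, 1, 2, 3, 4, 6}) = 5
G(24) = mex({0, 1, 2, 3, 4}) = 5
G(25) = mex({0, 1, 3, 4, 7}) = 2
G(26) = mex({0, 1, 3, 4, 5, 7}) = 2
G(27) = mex({0, 1, 3, 5}) = 2
G(28) = mex({0, 1, 2, 5}) = 3
G(29) = mex({0, 1, 2, 4, 5, 6}) = 3
G(30) = mex({1, 2, 4, 6}) = 0
G(31) = mex({0, 1, 2, 3, 4, 6}) = 5
G(32) = mex({1, 2, 3, 4, 7}) = 0
G(33) = mex({0, 3, 7}) = 1
Therefore G(33) = 1.

1


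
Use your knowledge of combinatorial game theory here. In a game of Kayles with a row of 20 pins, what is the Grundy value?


Kayles: a move removes 1 or 2 adjacent pins from a contiguous row.
Removing pins from a row of k leaves two independent rows (a, b) with a + b = k - 1 (one pin) or a + b = k - 2 (two pins); an end removal gives a = 0.
By Sprague-Grundy, G(k) = mex{ G(a) XOR G(b) } over all these splits. G(0) = 0.
G(1): splits (0,0):0^0=0 -> mex({0}) = 1
G(2): splits (0,1):0^1=1 (0,0):0^0=0 -> mex({0, 1}) = 2
G(3): splits (0,2):0^2=2 (1,1):1^1=0 (0,1):0^1=1 -> mex({0, 1, 2}) = 3
G(4): splits (0,3):0^3=3 (1,2):1^2=3 (0,2):0^2=2 (1,1):1^1=0 -> mex({0, 2, 3}) = 1
G(5): splits (0,4):0^1=1 (1,3):1^3=2 (2,2):2^2=0 (0,3):0^3=3 (1,2):1^2=3 -> mex({0, 1, 2, 3}) = 4
G(6) = mex({0, 1, 2, 4}) = 3
G(7) = mex({0, 1, 3, 4, 5}) = 2
G(8) = mex({0, 2, 3, 5, 6}) = 1
G(9) = mex({0, 1, 2, 3, 6, 7}) = 4
G(10) = mex({0, 1, 3, 4, 5, 7}) = 2
G(11) = mex({0, 1, 2, 3, 4, 5}) = 6
G(12) = mex({0, 1, 2, 3, 5, 6, 7}) = 4
G(13) = mex({0, 2, 3, 4, 6, 7}) = 1
G(14) = mex({0, 1, 4, 5, 6, 7}) = 2
G(15) = mex({0, 1, 2, 3, 4, 5, 6}) = 7
G(16) = mex({0, 2, 3, 5, 6, 7}) = 1
G(17) = mex({0, 1, 2, 3, 5, 6, 7}) = 4
G(18) = mex({0, 1, 2, 4, 5, 6}) = 3
G(19) = mex({0, 1, 3, 4, 5, 7}) = 2
G(20) = mex({0, 2, 3, 4, 5, 6, 7}) = 1
Therefore G(20) = 1.

1


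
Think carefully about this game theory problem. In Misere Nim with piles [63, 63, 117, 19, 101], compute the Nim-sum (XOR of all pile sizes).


We need the XOR (exclusive or) of all pile sizes.
After XOR-ing pile 1 (size 63): 0 XOR 63 = 63
After XOR-ing pile 2 (size 63): 63 XOR 63 = 0
After XOR-ing pile 3 (size 117): 0 XOR 117 = 117
After XOR-ing pile 4 (size 19): 117 XOR 19 = 102
After XOR-ing pile 5 (size 101): 102 XOR 101 = 3
The Nim-value of this position is 3.

3


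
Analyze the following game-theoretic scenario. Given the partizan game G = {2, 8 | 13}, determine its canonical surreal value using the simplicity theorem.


Left options: {2, 8}, max = 8
Right options: {13}, min = 13
All options are numbers and max(Left) < min(Right), so by the simplicity theorem the value is the simplest (earliest-born) number strictly between 8 and 13.
Integers 9 through 12 all lie strictly between 8 and 13.
Among integers, the simplest (lowest birthday = smallest |n|; 0 is born on day 0, +-n on day n) is 9.
No non-integer in the interval can be simpler: if x is a non-integer in the interval, then floor(x) or ceil(x) also lies in the interval (the interval contains an integer), and both are proper prefixes of x's sign expansion, i.e. born earlier. So the game value is 9.
Game value = 9

9


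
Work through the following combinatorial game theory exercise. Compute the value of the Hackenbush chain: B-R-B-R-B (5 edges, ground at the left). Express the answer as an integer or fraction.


Edges (from ground): B-R-B-R-B
By Berlekamp's sign-expansion rule, a Blue-Red Hackenbush stalk has the value of the surreal number whose sign sequence is the edge sequence with B -> + and R -> -.
Sign sequence: +-+-+
Trace the sign expansion in the surreal number tree, starting from 0:
Edge 1: B (sign +) -> bounds (0, +inf), value = 1
Edge 2: R (sign -) -> bounds (0, 1), value = 1/2
Edge 3: B (sign +) -> bounds (1/2, 1), value = 3/4
Edge 4: R (sign -) -> bounds (1/2, 3/4), value = 5/8
Edge 5: B (sign +) -> bounds (5/8, 3/4), value = 11/16
Game value = 11/16

11/16


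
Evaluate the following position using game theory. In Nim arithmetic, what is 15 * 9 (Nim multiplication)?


Nim multiplication is bilinear over XOR: (u XOR v) * w = (u*w) XOR (v*w).
So we split each operand into its bit components and XOR the pairwise Nim products.
15 = 1 + 2 + 4 + 8 (as XOR of powers of 2).
9 = 1 + 8 (as XOR of powers of 2).
Using the standard Nim-product table on single bits:
  2*2 = 3,   2*4 = 8,   2*8 = 12,
  4*4 = 6,   4*8 = 11,  8*8 = 13,
and  1*x = x (identity), k*l = l*k (commutative).
Pairwise Nim products:
  1 * 1 = 1
  1 * 8 = 8
  2 * 1 = 2
  2 * 8 = 12
  4 * 1 = 4
  4 * 8 = 11
  8 * 1 = 8
  8 * 8 = 13
XOR them: 1 XOR 8 XOR 2 XOR 12 XOR 4 XOR 11 XOR 8 XOR 13 = 13.
Result: 15 * 9 = 13 (in Nim).

13
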